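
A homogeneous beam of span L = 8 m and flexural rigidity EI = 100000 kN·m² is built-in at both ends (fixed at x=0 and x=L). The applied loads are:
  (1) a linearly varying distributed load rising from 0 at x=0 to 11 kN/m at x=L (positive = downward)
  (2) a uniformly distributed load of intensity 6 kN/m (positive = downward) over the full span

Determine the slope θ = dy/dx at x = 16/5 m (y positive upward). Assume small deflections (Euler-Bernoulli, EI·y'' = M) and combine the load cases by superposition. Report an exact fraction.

Load 1 — triangular load w₀=11 kN/m (0→w₀ over full span):
  θ_1 = -w₀(2x(L-x)(L-2x)(x+2L)+x²(L-x)²)/(120LEI) = -11·(2·(16/5)·(8-(16/5))·(8-2·(16/5))·((16/5)+2·8)+(16/5)²·(8-(16/5))²)/(120·8·100000) = -264/1953125 rad
Load 2 — uniform load w=6 kN/m over full span:
  θ_2 = -wx(L-x)(L-2x)/(12EI) = -6·(16/5)·(8-(16/5))·(8-2·(16/5))/(12·100000) = -48/390625 rad
Superposition: θ = Σ θ_i = -504/1953125 rad ≈ -0.000258 rad

θ(16/5) = -504/1953125 rad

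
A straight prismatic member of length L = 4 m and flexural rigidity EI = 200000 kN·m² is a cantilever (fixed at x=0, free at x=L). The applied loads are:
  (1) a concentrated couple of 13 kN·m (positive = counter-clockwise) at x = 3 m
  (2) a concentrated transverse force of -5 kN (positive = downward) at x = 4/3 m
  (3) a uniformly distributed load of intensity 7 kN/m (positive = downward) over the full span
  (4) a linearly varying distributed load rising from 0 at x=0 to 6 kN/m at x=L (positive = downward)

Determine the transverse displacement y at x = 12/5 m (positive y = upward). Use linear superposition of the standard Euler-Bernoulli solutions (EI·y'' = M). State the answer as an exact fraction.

y(12/5) = -19905239/31640625000 m

Load 1 — applied couple M₀=13 kN·m at a=3 m (b=L-a=1):
  y_1 = M₀x²/(2EI)  [x≤a] = 13·(12/5)²/(2·200000) = 117/625000 m
Load 2 — point force P=-5 kN at a=4/3 m (b=L-a=8/3):
  y_2 = -Pa²(3x-a)/(6EI)  [x>a] = -(-5)·(4/3)²·(3·(12/5)-(4/3))/(6·200000) = 11/253125 m
Load 3 — uniform load w=7 kN/m over full span:
  y_3 = -wx²(x²-4Lx+6L²)/(24EI) = -7·(12/5)²·((12/5)²-4·4·(12/5)+6·4²)/(24·200000) = -2079/3906250 m
Load 4 — triangular load w₀=6 kN/m (0→w₀ over full span):
  y_4 = (w₀Lx³/12-w₀L²x²/6-w₀x⁵/(120L))/EI = (6·4·(12/5)³/12-6·4²·(12/5)²/6-6·(12/5)⁵/(120·4))/200000 = -15993/48828125 m
Superposition: y = Σ y_i = -19905239/31640625000 m ≈ -0.000629 m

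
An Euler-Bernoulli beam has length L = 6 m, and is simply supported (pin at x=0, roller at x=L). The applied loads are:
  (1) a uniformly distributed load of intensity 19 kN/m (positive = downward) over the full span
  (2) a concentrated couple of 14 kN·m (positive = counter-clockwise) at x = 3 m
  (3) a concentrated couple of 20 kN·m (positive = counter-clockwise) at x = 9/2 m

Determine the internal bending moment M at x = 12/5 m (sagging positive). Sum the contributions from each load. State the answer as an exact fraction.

M(12/5) = 2392/25 kN·m

Load 1 — uniform load w=19 kN/m over full span:
  M_1 = wx(L-x)/2 = 19·(12/5)·(6-(12/5))/2 = 2052/25 kN·m
Load 2 — applied couple M₀=14 kN·m at a=3 m (b=L-a=3):
  M_2 = M₀x/L  [x≤a] = 14·(12/5)/6 = 28/5 kN·m
Load 3 — applied couple M₀=20 kN·m at a=9/2 m (b=L-a=3/2):
  M_3 = M₀x/L  [x≤a] = 20·(12/5)/6 = 8 kN·m
Superposition: M = Σ M_i = 2392/25 kN·m ≈ 95.680000 kN·m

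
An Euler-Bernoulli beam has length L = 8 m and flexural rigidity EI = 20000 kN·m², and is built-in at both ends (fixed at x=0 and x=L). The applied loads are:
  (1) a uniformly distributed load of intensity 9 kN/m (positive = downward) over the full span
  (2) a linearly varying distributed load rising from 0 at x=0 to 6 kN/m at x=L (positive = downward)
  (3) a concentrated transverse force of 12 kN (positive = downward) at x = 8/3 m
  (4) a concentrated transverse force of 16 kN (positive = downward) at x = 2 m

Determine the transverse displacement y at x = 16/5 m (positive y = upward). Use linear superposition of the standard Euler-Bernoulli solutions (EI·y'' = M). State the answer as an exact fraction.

Load 1 — uniform load w=9 kN/m over full span:
  y_1 = -wx²(L-x)²/(24EI) = -9·(16/5)²·(8-(16/5))²/(24·20000) = -1728/390625 m
Load 2 — triangular load w₀=6 kN/m (0→w₀ over full span):
  y_2 = -w₀x²(L-x)²(x+2L)/(120LEI) = -6·(16/5)²·(8-(16/5))²·((16/5)+2·8)/(120·8·20000) = -13824/9765625 m
Load 3 — point force P=12 kN at a=8/3 m (b=L-a=16/3):
  y_3 = -Pa²(L-x)²(3bL-(3b+a)(L-x))/(6L³EI)  [x>a] = -12·(8/3)²·(8-(16/5))²·(3·(16/3)·8-(3·(16/3)+(8/3))·(8-(16/5)))/(6·8³·20000) = -96/78125 m
Load 4 — point force P=16 kN at a=2 m (b=L-a=6):
  y_4 = -Pa²(L-x)²(3bL-(3b+a)(L-x))/(6L³EI)  [x>a] = -16·2²·(8-(16/5))²·(3·6·8-(3·6+2)·(8-(16/5)))/(6·8³·20000) = -18/15625 m
Superposition: y = Σ y_i = -80274/9765625 m ≈ -0.008220 m

y(16/5) = -80274/9765625 m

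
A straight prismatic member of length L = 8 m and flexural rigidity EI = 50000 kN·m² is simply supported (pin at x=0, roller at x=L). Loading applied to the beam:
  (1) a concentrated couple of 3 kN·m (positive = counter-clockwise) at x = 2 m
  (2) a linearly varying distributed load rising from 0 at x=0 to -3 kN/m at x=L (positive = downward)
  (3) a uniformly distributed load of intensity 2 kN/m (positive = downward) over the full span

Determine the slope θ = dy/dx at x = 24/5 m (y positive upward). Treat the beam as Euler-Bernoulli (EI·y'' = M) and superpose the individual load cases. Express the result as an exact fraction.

θ(24/5) = 8451/125000000 rad

Load 1 — applied couple M₀=3 kN·m at a=2 m (b=L-a=6):
  θ_1 = (M₀x²/(2L)-M₀(x-a)+C₁)/EI  [x>a] with C₁=M₀(3b²-L²)/(6L)=11/4 = (3·(24/5)²/(2·8)-3·((24/5)-2)+(11/4))/50000 = -133/5000000 rad
Load 2 — triangular load w₀=-3 kN/m (0→w₀ over full span):
  θ_2 = -w₀(7L⁴-30L²x²+15x⁴)/(360LEI) = -(-3)·(7·8⁴-30·8²·(24/5)²+15·(24/5)⁴)/(360·8·50000) = -928/5859375 rad
Load 3 — uniform load w=2 kN/m over full span:
  θ_3 = -w(L³-6Lx²+4x³)/(24EI) = -2·(8³-6·8·(24/5)²+4·(24/5)³)/(24·50000) = 296/1171875 rad
Superposition: θ = Σ θ_i = 8451/125000000 rad ≈ 0.000068 rad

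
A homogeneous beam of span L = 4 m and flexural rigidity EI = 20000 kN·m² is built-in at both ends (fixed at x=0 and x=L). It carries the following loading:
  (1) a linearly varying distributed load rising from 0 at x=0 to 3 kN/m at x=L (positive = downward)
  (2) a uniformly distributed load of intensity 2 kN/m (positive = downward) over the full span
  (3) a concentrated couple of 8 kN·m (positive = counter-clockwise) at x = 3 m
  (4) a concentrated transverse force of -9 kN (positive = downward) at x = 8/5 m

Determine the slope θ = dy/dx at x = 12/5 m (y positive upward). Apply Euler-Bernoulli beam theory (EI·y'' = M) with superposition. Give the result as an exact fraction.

θ(12/5) = -137/15625000 rad

Load 1 — triangular load w₀=3 kN/m (0→w₀ over full span):
  θ_1 = -w₀(2x(L-x)(L-2x)(x+2L)+x²(L-x)²)/(120LEI) = -3·(2·(12/5)·(4-(12/5))·(4-2·(12/5))·((12/5)+2·4)+(12/5)²·(4-(12/5))²)/(120·4·20000) = 6/390625 rad
Load 2 — uniform load w=2 kN/m over full span:
  θ_2 = -wx(L-x)(L-2x)/(12EI) = -2·(12/5)·(4-(12/5))·(4-2·(12/5))/(12·20000) = 2/78125 rad
Load 3 — applied couple M₀=8 kN·m at a=3 m (b=L-a=1):
  θ_3 = (R_Ax²/2 - M_Ax)/EI  [x≤a] with R_A=9/4, M_A=5/2 = ((9/4)·(12/5)²/2 - (5/2)·(12/5))/20000 = 3/125000 rad
Load 4 — point force P=-9 kN at a=8/5 m (b=L-a=12/5):
  θ_4 = Pa²(L-x)(2bL-(3b+a)(L-x))/(2L³EI)  [x>a] = (-9)·(8/5)²·(4-(12/5))·(2·(12/5)·4-(3·(12/5)+(8/5))·(4-(12/5)))/(2·4³·20000) = -144/1953125 rad
Superposition: θ = Σ θ_i = -137/15625000 rad ≈ -0.000009 rad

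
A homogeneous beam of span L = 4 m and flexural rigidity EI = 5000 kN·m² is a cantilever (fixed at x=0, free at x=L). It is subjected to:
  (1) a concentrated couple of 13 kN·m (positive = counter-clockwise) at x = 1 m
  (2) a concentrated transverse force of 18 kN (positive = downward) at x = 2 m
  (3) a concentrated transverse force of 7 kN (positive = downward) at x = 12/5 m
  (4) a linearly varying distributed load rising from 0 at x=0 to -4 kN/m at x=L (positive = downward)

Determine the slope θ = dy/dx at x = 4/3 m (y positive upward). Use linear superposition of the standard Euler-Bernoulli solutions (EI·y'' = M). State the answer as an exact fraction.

Load 1 — applied couple M₀=13 kN·m at a=1 m (b=L-a=3):
  θ_1 = M₀a/EI  [x>a] = 13·1/5000 = 13/5000 rad
Load 2 — point force P=18 kN at a=2 m (b=L-a=2):
  θ_2 = -Px(2a-x)/(2EI)  [x≤a] = -18·(4/3)·(2·2-(4/3))/(2·5000) = -4/625 rad
Load 3 — point force P=7 kN at a=12/5 m (b=L-a=8/5):
  θ_3 = -Px(2a-x)/(2EI)  [x≤a] = -7·(4/3)·(2·(12/5)-(4/3))/(2·5000) = -91/28125 rad
Load 4 — triangular load w₀=-4 kN/m (0→w₀ over full span):
  θ_4 = (w₀Lx²/4-w₀L²x/3-w₀x⁴/(24L))/EI = ((-4)·4·(4/3)²/4-(-4)·4²·(4/3)/3-(-4)·(4/3)⁴/(24·4))/5000 = 652/151875 rad
Superposition: θ = Σ θ_i = -16661/6075000 rad ≈ -0.002743 rad

θ(4/3) = -16661/6075000 rad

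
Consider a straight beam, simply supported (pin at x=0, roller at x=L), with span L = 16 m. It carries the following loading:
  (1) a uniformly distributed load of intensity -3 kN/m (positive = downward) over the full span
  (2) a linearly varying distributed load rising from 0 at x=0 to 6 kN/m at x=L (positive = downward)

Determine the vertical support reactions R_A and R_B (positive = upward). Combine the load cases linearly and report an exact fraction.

R_A = -8 kN, R_B = 8 kN

Load 1 — uniform load w=-3 kN/m over full span:
  R_A = wL/2 = (-3)·16/2 = -24 kN
  R_B = wL/2 = (-3)·16/2 = -24 kN
Load 2 — triangular load w₀=6 kN/m (0→w₀ over full span):
  R_A = w₀L/6 = 6·16/6 = 16 kN
  R_B = w₀L/3 = 6·16/3 = 32 kN
Superposition: R_A = -8 kN, R_B = 8 kN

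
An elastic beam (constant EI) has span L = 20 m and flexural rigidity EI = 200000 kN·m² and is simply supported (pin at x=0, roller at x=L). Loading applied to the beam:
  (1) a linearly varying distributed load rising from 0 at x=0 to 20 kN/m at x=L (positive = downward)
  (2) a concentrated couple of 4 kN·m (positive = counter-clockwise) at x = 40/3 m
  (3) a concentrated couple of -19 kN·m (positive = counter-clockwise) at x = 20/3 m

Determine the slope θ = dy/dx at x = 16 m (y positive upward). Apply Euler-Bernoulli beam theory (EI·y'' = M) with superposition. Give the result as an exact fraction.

Load 1 — triangular load w₀=20 kN/m (0→w₀ over full span):
  θ_1 = -w₀(7L⁴-30L²x²+15x⁴)/(360LEI) = -20·(7·20⁴-30·20²·16²+15·16⁴)/(360·20·200000) = 757/56250 rad
Load 2 — applied couple M₀=4 kN·m at a=40/3 m (b=L-a=20/3):
  θ_2 = (M₀x²/(2L)-M₀(x-a)+C₁)/EI  [x>a] with C₁=M₀(3b²-L²)/(6L)=-80/9 = (4·16²/(2·20)-4·(16-(40/3))+(-80/9))/200000 = 17/562500 rad
Load 3 — applied couple M₀=-19 kN·m at a=20/3 m (b=L-a=40/3):
  θ_3 = (M₀x²/(2L)-M₀(x-a)+C₁)/EI  [x>a] with C₁=M₀(3b²-L²)/(6L)=-190/9 = ((-19)·16²/(2·20)-(-19)·(16-(20/3))+(-190/9))/200000 = 779/4500000 rad
Superposition: θ = Σ θ_i = 2459/180000 rad ≈ 0.013661 rad

θ(16) = 2459/180000 rad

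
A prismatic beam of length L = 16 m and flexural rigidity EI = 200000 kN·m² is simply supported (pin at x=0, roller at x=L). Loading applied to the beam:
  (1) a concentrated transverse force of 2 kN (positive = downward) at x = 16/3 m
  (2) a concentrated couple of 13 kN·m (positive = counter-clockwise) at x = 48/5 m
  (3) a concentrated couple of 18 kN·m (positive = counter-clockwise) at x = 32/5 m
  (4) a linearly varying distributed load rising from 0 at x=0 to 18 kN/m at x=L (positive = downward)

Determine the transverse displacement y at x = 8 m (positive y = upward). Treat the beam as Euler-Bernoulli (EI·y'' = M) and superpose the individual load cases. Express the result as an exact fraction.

Load 1 — point force P=2 kN at a=16/3 m (b=L-a=32/3):
  y_1 = -Pa(L-x)(2Lx-a²-x²)/(6LEI)  [x>a] = -2·(16/3)·(16-8)·(2·16·8-(16/3)²-8²)/(6·16·200000) = -184/253125 m
Load 2 — applied couple M₀=13 kN·m at a=48/5 m (b=L-a=32/5):
  y_2 = (M₀x³/(6L)+C₁x)/EI  [x≤a] with C₁=M₀(3b²-L²)/(6L)=-1352/75 = (13·8³/(6·16)+(-1352/75)·8)/200000 = -117/312500 m
Load 3 — applied couple M₀=18 kN·m at a=32/5 m (b=L-a=48/5):
  y_3 = (M₀x³/(6L)-M₀(x-a)²/2+C₁x)/EI  [x>a] with C₁=M₀(3b²-L²)/(6L)=96/25 = (18·8³/(6·16)-18·(8-(32/5))²/2+(96/25)·8)/200000 = 81/156250 m
Load 4 — triangular load w₀=18 kN/m (0→w₀ over full span):
  y_4 = -w₀x(7L⁴-10L²x²+3x⁴)/(360LEI) = -18·8·(7·16⁴-10·16²·8²+3·8⁴)/(360·16·200000) = -24/625 m
Superposition: y = Σ y_i = -197351/5062500 m ≈ -0.038983 m

y(8) = -197351/5062500 m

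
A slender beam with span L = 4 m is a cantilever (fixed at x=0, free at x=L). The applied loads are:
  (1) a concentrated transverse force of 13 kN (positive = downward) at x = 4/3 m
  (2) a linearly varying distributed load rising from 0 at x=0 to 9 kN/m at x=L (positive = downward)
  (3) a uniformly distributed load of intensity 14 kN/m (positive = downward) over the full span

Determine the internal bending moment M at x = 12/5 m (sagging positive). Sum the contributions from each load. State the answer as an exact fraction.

Load 1 — point force P=13 kN at a=4/3 m (b=L-a=8/3):
  M_1 = 0  [x>a] = 0 kN·m
Load 2 — triangular load w₀=9 kN/m (0→w₀ over full span):
  M_2 = w₀Lx/2 - w₀L²/3 - w₀x³/(6L) = 9·4·(12/5)/2 - 9·4²/3 - 9·(12/5)³/(6·4) = -1248/125 kN·m
Load 3 — uniform load w=14 kN/m over full span:
  M_3 = -w(L-x)²/2 = -14·(4-(12/5))²/2 = -448/25 kN·m
Superposition: M = Σ M_i = -3488/125 kN·m ≈ -27.904000 kN·m

M(12/5) = -3488/125 kN·m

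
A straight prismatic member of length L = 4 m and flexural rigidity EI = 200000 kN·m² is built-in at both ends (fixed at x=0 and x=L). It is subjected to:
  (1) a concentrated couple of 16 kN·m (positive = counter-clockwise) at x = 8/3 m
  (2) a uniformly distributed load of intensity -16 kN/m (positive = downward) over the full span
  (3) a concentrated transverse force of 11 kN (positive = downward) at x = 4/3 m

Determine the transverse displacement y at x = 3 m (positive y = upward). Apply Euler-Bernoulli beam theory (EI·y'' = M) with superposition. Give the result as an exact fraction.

y(3) = 641/32400000 m

Load 1 — applied couple M₀=16 kN·m at a=8/3 m (b=L-a=4/3):
  y_1 = (R_Ax³/6 - M_Ax²/2 - M₀(x-a)²/2)/EI  [x>a] with R_A=16/3, M_A=16/3 = ((16/3)·3³/6 - (16/3)·3²/2 - 16·(3-(8/3))²/2)/200000 = -1/225000 m
Load 2 — uniform load w=-16 kN/m over full span:
  y_2 = -wx²(L-x)²/(24EI) = -(-16)·3²·(4-3)²/(24·200000) = 3/100000 m
Load 3 — point force P=11 kN at a=4/3 m (b=L-a=8/3):
  y_3 = -Pa²(L-x)²(3bL-(3b+a)(L-x))/(6L³EI)  [x>a] = -11·(4/3)²·(4-3)²·(3·(8/3)·4-(3·(8/3)+(4/3))·(4-3))/(6·4³·200000) = -187/32400000 m
Superposition: y = Σ y_i = 641/32400000 m ≈ 0.000020 m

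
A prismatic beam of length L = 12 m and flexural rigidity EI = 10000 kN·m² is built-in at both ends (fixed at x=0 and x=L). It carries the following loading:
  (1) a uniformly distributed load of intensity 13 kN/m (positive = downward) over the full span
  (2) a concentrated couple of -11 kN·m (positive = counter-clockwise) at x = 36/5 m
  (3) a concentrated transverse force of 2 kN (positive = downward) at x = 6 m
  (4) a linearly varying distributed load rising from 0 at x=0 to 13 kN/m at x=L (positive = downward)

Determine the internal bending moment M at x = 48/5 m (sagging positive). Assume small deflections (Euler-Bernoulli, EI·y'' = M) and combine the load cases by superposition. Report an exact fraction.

Load 1 — uniform load w=13 kN/m over full span:
  M_1 = wLx/2 - wL²/12 - wx²/2 = 13·12·(48/5)/2 - 13·12²/12 - 13·(48/5)²/2 = -156/25 kN·m
Load 2 — applied couple M₀=-11 kN·m at a=36/5 m (b=L-a=24/5):
  M_2 = R_Ax - M_A - M₀  [x>a] with R_A=-33/25, M_A=-88/25 = (-33/25)·(48/5) - (-88/25) - (-11) = 231/125 kN·m
Load 3 — point force P=2 kN at a=6 m (b=L-a=6):
  M_3 = Pa²(a+3b)(L-x)/L³ - Pa²b/L²  [x>a] = 2·6²·(6+3·6)·(12-(48/5))/12³ - 2·6²·6/12² = -3/5 kN·m
Load 4 — triangular load w₀=13 kN/m (0→w₀ over full span):
  M_4 = 3w₀Lx/20 - w₀L²/30 - w₀x³/(6L) = 3·13·12·(48/5)/20 - 13·12²/30 - 13·(48/5)³/(6·12) = 312/125 kN·m
Superposition: M = Σ M_i = -312/125 kN·m ≈ -2.496000 kN·m

M(48/5) = -312/125 kN·m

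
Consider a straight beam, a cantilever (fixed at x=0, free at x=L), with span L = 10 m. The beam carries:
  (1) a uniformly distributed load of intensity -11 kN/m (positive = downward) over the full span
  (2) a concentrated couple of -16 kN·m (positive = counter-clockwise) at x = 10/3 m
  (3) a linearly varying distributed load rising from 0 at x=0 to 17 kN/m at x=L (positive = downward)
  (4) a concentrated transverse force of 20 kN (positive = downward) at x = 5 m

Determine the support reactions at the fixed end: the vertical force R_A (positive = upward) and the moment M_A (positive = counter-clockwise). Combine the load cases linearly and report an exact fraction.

R_A = -5 kN, M_A = 398/3 kN·m

Load 1 — uniform load w=-11 kN/m over full span:
  R_A = wL = (-11)·10 = -110 kN
  M_A = wL²/2 = (-11)·10²/2 = -550 kN·m
Load 2 — applied couple M₀=-16 kN·m at a=10/3 m (b=L-a=20/3):
  R_A = 0 kN
  M_A = -M₀ = -(-16) = 16 kN·m
Load 3 — triangular load w₀=17 kN/m (0→w₀ over full span):
  R_A = w₀L/2 = 17·10/2 = 85 kN
  M_A = w₀L²/3 = 17·10²/3 = 1700/3 kN·m
Load 4 — point force P=20 kN at a=5 m (b=L-a=5):
  R_A = P = 20 kN
  M_A = Pa = 20·5 = 100 kN·m
Superposition: R_A = -5 kN, M_A = 398/3 kN·m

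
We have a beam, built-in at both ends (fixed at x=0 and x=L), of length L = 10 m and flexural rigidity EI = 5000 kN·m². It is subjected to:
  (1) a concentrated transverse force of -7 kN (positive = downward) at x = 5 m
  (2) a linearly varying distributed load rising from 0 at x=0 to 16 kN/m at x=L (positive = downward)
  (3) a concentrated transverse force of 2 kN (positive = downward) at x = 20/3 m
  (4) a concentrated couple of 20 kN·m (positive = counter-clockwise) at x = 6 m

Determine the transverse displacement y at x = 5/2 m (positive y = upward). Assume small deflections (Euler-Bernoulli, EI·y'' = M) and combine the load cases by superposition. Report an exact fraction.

Load 1 — point force P=-7 kN at a=5 m (b=L-a=5):
  y_1 = -Pb²x²(3aL-(3a+b)x)/(6L³EI)  [x≤a] = -(-7)·5²·(5/2)²·(3·5·10-(3·5+5)·(5/2))/(6·10³·5000) = 7/1920 m
Load 2 — triangular load w₀=16 kN/m (0→w₀ over full span):
  y_2 = -w₀x²(L-x)²(x+2L)/(120LEI) = -16·(5/2)²·(10-(5/2))²·((5/2)+2·10)/(120·10·5000) = -27/1280 m
Load 3 — point force P=2 kN at a=20/3 m (b=L-a=10/3):
  y_3 = -Pb²x²(3aL-(3a+b)x)/(6L³EI)  [x≤a] = -2·(10/3)²·(5/2)²·(3·(20/3)·10-(3·(20/3)+(10/3))·(5/2))/(6·10³·5000) = -17/25920 m
Load 4 — applied couple M₀=20 kN·m at a=6 m (b=L-a=4):
  y_4 = (R_Ax³/6 - M_Ax²/2)/EI  [x≤a] with R_A=72/25, M_A=32/5 = ((72/25)·(5/2)³/6 - (32/5)·(5/2)²/2)/5000 = -1/400 m
Superposition: y = Σ y_i = -10681/518400 m ≈ -0.020604 m

y(5/2) = -10681/518400 m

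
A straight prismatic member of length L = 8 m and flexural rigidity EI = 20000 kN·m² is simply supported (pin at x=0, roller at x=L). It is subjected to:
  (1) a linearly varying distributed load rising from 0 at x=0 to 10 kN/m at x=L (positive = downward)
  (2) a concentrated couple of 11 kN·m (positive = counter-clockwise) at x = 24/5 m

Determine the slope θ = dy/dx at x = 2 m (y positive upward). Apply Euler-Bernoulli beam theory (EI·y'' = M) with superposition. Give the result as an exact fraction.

θ(2) = -70739/18000000 rad

Load 1 — triangular load w₀=10 kN/m (0→w₀ over full span):
  θ_1 = -w₀(7L⁴-30L²x²+15x⁴)/(360LEI) = -10·(7·8⁴-30·8²·2²+15·2⁴)/(360·8·20000) = -1327/360000 rad
Load 2 — applied couple M₀=11 kN·m at a=24/5 m (b=L-a=16/5):
  θ_2 = (M₀x²/(2L)+C₁)/EI  [x≤a] with C₁=M₀(3b²-L²)/(6L)=-572/75 = (11·2²/(2·8)+(-572/75))/20000 = -1463/6000000 rad
Superposition: θ = Σ θ_i = -70739/18000000 rad ≈ -0.003930 rad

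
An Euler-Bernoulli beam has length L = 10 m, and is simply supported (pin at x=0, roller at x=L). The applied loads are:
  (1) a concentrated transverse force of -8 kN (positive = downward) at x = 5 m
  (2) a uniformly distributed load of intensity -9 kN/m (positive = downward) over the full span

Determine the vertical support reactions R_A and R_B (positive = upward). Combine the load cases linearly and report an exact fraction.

Load 1 — point force P=-8 kN at a=5 m (b=L-a=5):
  R_A = Pb/L = (-8)·5/10 = -4 kN
  R_B = Pa/L = (-8)·5/10 = -4 kN
Load 2 — uniform load w=-9 kN/m over full span:
  R_A = wL/2 = (-9)·10/2 = -45 kN
  R_B = wL/2 = (-9)·10/2 = -45 kN
Superposition: R_A = -49 kN, R_B = -49 kN

R_A = -49 kN, R_B = -49 kN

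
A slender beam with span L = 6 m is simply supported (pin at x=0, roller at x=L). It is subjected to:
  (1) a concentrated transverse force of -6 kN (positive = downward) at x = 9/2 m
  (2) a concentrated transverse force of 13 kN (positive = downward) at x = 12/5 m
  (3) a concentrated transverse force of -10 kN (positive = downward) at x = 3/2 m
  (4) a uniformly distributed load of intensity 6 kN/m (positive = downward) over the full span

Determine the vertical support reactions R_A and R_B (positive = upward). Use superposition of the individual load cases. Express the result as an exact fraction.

Load 1 — point force P=-6 kN at a=9/2 m (b=L-a=3/2):
  R_A = Pb/L = (-6)·(3/2)/6 = -3/2 kN
  R_B = Pa/L = (-6)·(9/2)/6 = -9/2 kN
Load 2 — point force P=13 kN at a=12/5 m (b=L-a=18/5):
  R_A = Pb/L = 13·(18/5)/6 = 39/5 kN
  R_B = Pa/L = 13·(12/5)/6 = 26/5 kN
Load 3 — point force P=-10 kN at a=3/2 m (b=L-a=9/2):
  R_A = Pb/L = (-10)·(9/2)/6 = -15/2 kN
  R_B = Pa/L = (-10)·(3/2)/6 = -5/2 kN
Load 4 — uniform load w=6 kN/m over full span:
  R_A = wL/2 = 6·6/2 = 18 kN
  R_B = wL/2 = 6·6/2 = 18 kN
Superposition: R_A = 84/5 kN, R_B = 81/5 kN

R_A = 84/5 kN, R_B = 81/5 kN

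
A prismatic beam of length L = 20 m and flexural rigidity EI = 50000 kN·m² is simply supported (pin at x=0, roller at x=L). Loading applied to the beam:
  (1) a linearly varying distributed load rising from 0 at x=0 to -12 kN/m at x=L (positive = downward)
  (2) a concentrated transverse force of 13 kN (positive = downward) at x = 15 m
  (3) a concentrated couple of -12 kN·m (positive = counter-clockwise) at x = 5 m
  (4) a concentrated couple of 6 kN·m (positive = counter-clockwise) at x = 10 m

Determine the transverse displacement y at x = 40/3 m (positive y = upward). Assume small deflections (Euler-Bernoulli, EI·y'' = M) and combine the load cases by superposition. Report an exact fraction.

Load 1 — triangular load w₀=-12 kN/m (0→w₀ over full span):
  y_1 = -w₀x(7L⁴-10L²x²+3x⁴)/(360LEI) = -(-12)·(40/3)·(7·20⁴-10·20²·(40/3)²+3·(40/3)⁴)/(360·20·50000) = 272/1215 m
Load 2 — point force P=13 kN at a=15 m (b=L-a=5):
  y_2 = -Pbx(L²-b²-x²)/(6LEI)  [x≤a] = -13·5·(40/3)·(20²-5²-(40/3)²)/(6·20·50000) = -923/32400 m
Load 3 — applied couple M₀=-12 kN·m at a=5 m (b=L-a=15):
  y_3 = (M₀x³/(6L)-M₀(x-a)²/2+C₁x)/EI  [x>a] with C₁=M₀(3b²-L²)/(6L)=-55/2 = ((-12)·(40/3)³/(6·20)-(-12)·((40/3)-5)²/2+(-55/2)·(40/3))/50000 = -101/27000 m
Load 4 — applied couple M₀=6 kN·m at a=10 m (b=L-a=10):
  y_4 = (M₀x³/(6L)-M₀(x-a)²/2+C₁x)/EI  [x>a] with C₁=M₀(3b²-L²)/(6L)=-5 = (6·(40/3)³/(6·20)-6·((40/3)-10)²/2+(-5)·(40/3))/50000 = 1/2700 m
Superposition: y = Σ y_i = 93317/486000 m ≈ 0.192010 m

y(40/3) = 93317/486000 m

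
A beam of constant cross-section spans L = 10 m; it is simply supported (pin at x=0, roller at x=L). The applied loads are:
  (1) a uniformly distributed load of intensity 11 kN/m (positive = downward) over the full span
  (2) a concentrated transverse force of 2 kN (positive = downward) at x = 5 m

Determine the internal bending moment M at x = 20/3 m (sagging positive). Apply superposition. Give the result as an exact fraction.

M(20/3) = 1130/9 kN·m

Load 1 — uniform load w=11 kN/m over full span:
  M_1 = wx(L-x)/2 = 11·(20/3)·(10-(20/3))/2 = 1100/9 kN·m
Load 2 — point force P=2 kN at a=5 m (b=L-a=5):
  M_2 = Pa(L-x)/L  [x>a] = 2·5·(10-(20/3))/10 = 10/3 kN·m
Superposition: M = Σ M_i = 1130/9 kN·m ≈ 125.555556 kN·m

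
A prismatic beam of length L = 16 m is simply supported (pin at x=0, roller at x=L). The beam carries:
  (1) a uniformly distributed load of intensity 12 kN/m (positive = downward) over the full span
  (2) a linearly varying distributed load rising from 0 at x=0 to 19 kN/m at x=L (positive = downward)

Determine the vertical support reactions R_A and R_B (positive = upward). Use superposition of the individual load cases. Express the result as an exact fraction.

R_A = 440/3 kN, R_B = 592/3 kN

Load 1 — uniform load w=12 kN/m over full span:
  R_A = wL/2 = 12·16/2 = 96 kN
  R_B = wL/2 = 12·16/2 = 96 kN
Load 2 — triangular load w₀=19 kN/m (0→w₀ over full span):
  R_A = w₀L/6 = 19·16/6 = 152/3 kN
  R_B = w₀L/3 = 19·16/3 = 304/3 kN
Superposition: R_A = 440/3 kN, R_B = 592/3 kN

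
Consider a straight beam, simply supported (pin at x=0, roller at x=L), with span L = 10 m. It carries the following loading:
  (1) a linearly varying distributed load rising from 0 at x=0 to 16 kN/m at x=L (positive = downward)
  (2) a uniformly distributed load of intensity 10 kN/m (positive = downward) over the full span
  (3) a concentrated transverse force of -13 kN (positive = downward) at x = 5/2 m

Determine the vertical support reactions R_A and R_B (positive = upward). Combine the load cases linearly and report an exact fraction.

R_A = 803/12 kN, R_B = 1201/12 kN

Load 1 — triangular load w₀=16 kN/m (0→w₀ over full span):
  R_A = w₀L/6 = 16·10/6 = 80/3 kN
  R_B = w₀L/3 = 16·10/3 = 160/3 kN
Load 2 — uniform load w=10 kN/m over full span:
  R_A = wL/2 = 10·10/2 = 50 kN
  R_B = wL/2 = 10·10/2 = 50 kN
Load 3 — point force P=-13 kN at a=5/2 m (b=L-a=15/2):
  R_A = Pb/L = (-13)·(15/2)/10 = -39/4 kN
  R_B = Pa/L = (-13)·(5/2)/10 = -13/4 kN
Superposition: R_A = 803/12 kN, R_B = 1201/12 kN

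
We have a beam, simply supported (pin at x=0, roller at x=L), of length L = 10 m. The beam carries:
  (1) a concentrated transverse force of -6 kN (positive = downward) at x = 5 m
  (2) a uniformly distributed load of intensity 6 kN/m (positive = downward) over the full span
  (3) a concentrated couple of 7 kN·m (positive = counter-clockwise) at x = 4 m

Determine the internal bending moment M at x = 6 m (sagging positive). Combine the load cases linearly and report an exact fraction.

M(6) = 286/5 kN·m

Load 1 — point force P=-6 kN at a=5 m (b=L-a=5):
  M_1 = Pa(L-x)/L  [x>a] = (-6)·5·(10-6)/10 = -12 kN·m
Load 2 — uniform load w=6 kN/m over full span:
  M_2 = wx(L-x)/2 = 6·6·(10-6)/2 = 72 kN·m
Load 3 — applied couple M₀=7 kN·m at a=4 m (b=L-a=6):
  M_3 = M₀x/L - M₀  [x>a] = 7·6/10 - 7 = -14/5 kN·m
Superposition: M = Σ M_i = 286/5 kN·m ≈ 57.200000 kN·m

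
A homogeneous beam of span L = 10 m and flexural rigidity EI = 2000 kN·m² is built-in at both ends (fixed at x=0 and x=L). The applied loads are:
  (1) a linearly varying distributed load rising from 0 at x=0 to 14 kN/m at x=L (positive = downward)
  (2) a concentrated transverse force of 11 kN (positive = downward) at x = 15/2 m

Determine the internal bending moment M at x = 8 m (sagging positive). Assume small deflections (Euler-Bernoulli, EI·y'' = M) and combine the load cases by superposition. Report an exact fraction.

M(8) = 2381/480 kN·m

Load 1 — triangular load w₀=14 kN/m (0→w₀ over full span):
  M_1 = 3w₀Lx/20 - w₀L²/30 - w₀x³/(6L) = 3·14·10·8/20 - 14·10²/30 - 14·8³/(6·10) = 28/15 kN·m
Load 2 — point force P=11 kN at a=15/2 m (b=L-a=5/2):
  M_2 = Pa²(a+3b)(L-x)/L³ - Pa²b/L²  [x>a] = 11·(15/2)²·((15/2)+3·(5/2))·(10-8)/10³ - 11·(15/2)²·(5/2)/10² = 99/32 kN·m
Superposition: M = Σ M_i = 2381/480 kN·m ≈ 4.960417 kN·m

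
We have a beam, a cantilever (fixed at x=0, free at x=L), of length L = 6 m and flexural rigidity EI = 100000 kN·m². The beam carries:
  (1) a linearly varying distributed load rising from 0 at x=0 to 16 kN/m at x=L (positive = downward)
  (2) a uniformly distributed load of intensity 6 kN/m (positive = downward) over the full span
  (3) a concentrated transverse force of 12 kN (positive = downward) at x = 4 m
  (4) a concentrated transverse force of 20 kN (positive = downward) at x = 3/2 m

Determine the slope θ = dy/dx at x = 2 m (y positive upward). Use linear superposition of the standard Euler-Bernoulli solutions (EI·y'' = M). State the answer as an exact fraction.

θ(2) = -9653/1800000 rad

Load 1 — triangular load w₀=16 kN/m (0→w₀ over full span):
  θ_1 = (w₀Lx²/4-w₀L²x/3-w₀x⁴/(24L))/EI = (16·6·2²/4-16·6²·2/3-16·2⁴/(24·6))/100000 = -163/56250 rad
Load 2 — uniform load w=6 kN/m over full span:
  θ_2 = -wx(x²-3Lx+3L²)/(6EI) = -6·2·(2²-3·6·2+3·6²)/(6·100000) = -19/12500 rad
Load 3 — point force P=12 kN at a=4 m (b=L-a=2):
  θ_3 = -Px(2a-x)/(2EI)  [x≤a] = -12·2·(2·4-2)/(2·100000) = -9/12500 rad
Load 4 — point force P=20 kN at a=3/2 m (b=L-a=9/2):
  θ_4 = -Pa²/(2EI)  [x>a] = -20·(3/2)²/(2·100000) = -9/40000 rad
Superposition: θ = Σ θ_i = -9653/1800000 rad ≈ -0.005363 rad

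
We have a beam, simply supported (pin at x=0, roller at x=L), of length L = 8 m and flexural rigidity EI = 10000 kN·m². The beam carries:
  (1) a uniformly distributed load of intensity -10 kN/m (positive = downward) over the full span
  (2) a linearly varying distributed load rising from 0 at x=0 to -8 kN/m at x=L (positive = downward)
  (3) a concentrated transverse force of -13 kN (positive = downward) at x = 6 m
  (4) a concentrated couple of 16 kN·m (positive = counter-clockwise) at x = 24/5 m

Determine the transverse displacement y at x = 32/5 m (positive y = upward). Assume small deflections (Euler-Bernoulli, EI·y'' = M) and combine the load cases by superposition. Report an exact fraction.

y(32/5) = 5999701/117187500 m

Load 1 — uniform load w=-10 kN/m over full span:
  y_1 = -wx(L³-2Lx²+x³)/(24EI) = -(-10)·(32/5)·(8³-2·8·(32/5)²+(32/5)³)/(24·10000) = 7424/234375 m
Load 2 — triangular load w₀=-8 kN/m (0→w₀ over full span):
  y_2 = -w₀x(7L⁴-10L²x²+3x⁴)/(360LEI) = -(-8)·(32/5)·(7·8⁴-10·8²·(32/5)²+3·(32/5)⁴)/(360·8·10000) = 130048/9765625 m
Load 3 — point force P=-13 kN at a=6 m (b=L-a=2):
  y_3 = -Pa(L-x)(2Lx-a²-x²)/(6LEI)  [x>a] = -(-13)·6·(8-(32/5))·(2·8·(32/5)-6²-(32/5)²)/(6·8·10000) = 2067/312500 m
Load 4 — applied couple M₀=16 kN·m at a=24/5 m (b=L-a=16/5):
  y_4 = (M₀x³/(6L)-M₀(x-a)²/2+C₁x)/EI  [x>a] with C₁=M₀(3b²-L²)/(6L)=-832/75 = (16·(32/5)³/(6·8)-16·((32/5)-(24/5))²/2+(-832/75)·(32/5))/10000 = -32/78125 m
Superposition: y = Σ y_i = 5999701/117187500 m ≈ 0.051197 m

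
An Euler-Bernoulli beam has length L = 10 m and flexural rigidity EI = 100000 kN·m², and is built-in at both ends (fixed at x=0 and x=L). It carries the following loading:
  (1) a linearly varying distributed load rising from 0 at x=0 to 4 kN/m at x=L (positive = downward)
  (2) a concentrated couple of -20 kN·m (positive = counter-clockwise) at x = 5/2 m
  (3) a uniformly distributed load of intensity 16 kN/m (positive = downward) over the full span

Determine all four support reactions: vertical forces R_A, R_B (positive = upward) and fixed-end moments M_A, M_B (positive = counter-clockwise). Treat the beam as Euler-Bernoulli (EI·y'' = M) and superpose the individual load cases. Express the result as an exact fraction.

Load 1 — triangular load w₀=4 kN/m (0→w₀ over full span):
  R_A = 3w₀L/20 = 3·4·10/20 = 6 kN
  M_A = w₀L²/30 = 4·10²/30 = 40/3 kN·m
  R_B = 7w₀L/20 = 7·4·10/20 = 14 kN
  M_B = -w₀L²/20 = -4·10²/20 = -20 kN·m
Load 2 — applied couple M₀=-20 kN·m at a=5/2 m (b=L-a=15/2):
  R_A = 6M₀ab/L³ = 6·(-20)·(5/2)·(15/2)/10³ = -9/4 kN
  M_A = M₀b(2a-b)/L² = (-20)·(15/2)·(2·(5/2)-(15/2))/10² = 15/4 kN·m
  R_B = -6M₀ab/L³ = -6·(-20)·(5/2)·(15/2)/10³ = 9/4 kN
  M_B = M₀a(2b-a)/L² = (-20)·(5/2)·(2·(15/2)-(5/2))/10² = -25/4 kN·m
Load 3 — uniform load w=16 kN/m over full span:
  R_A = wL/2 = 16·10/2 = 80 kN
  M_A = wL²/12 = 16·10²/12 = 400/3 kN·m
  R_B = wL/2 = 16·10/2 = 80 kN
  M_B = -wL²/12 = -16·10²/12 = -400/3 kN·m
Superposition: R_A = 335/4 kN, M_A = 1805/12 kN·m, R_B = 385/4 kN, M_B = -1915/12 kN·m

R_A = 335/4 kN, M_A = 1805/12 kN·m, R_B = 385/4 kN, M_B = -1915/12 kN·m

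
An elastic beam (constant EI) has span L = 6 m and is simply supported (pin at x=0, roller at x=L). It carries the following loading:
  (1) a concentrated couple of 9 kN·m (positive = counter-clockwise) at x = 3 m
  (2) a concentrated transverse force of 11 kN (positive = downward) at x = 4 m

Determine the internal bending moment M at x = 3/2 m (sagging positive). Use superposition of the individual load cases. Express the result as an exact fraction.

Load 1 — applied couple M₀=9 kN·m at a=3 m (b=L-a=3):
  M_1 = M₀x/L  [x≤a] = 9·(3/2)/6 = 9/4 kN·m
Load 2 — point force P=11 kN at a=4 m (b=L-a=2):
  M_2 = Pbx/L  [x≤a] = 11·2·(3/2)/6 = 11/2 kN·m
Superposition: M = Σ M_i = 31/4 kN·m ≈ 7.750000 kN·m

M(3/2) = 31/4 kN·m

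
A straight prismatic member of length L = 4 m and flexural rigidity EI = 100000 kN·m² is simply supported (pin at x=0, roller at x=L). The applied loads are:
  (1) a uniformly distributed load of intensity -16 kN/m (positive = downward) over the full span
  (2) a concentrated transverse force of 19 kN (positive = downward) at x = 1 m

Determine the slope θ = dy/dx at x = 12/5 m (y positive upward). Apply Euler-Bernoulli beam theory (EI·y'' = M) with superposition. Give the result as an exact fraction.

θ(12/5) = -20503/300000000 rad

Load 1 — uniform load w=-16 kN/m over full span:
  θ_1 = -w(L³-6Lx²+4x³)/(24EI) = -(-16)·(4³-6·4·(12/5)²+4·(12/5)³)/(24·100000) = -148/1171875 rad
Load 2 — point force P=19 kN at a=1 m (b=L-a=3):
  θ_2 = -Pa(2L²-6Lx+3x²+a²)/(6LEI)  [x>a] = -19·1·(2·4²-6·4·(12/5)+3·(12/5)²+1²)/(6·4·100000) = 1159/20000000 rad
Superposition: θ = Σ θ_i = -20503/300000000 rad ≈ -0.000068 rad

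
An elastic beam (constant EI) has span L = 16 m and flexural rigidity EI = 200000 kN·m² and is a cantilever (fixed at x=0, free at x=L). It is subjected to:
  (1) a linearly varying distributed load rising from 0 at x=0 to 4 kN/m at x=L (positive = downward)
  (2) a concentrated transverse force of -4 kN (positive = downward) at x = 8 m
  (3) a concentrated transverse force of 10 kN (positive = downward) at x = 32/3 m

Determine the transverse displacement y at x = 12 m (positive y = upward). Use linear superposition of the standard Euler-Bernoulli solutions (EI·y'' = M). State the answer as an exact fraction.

Load 1 — triangular load w₀=4 kN/m (0→w₀ over full span):
  y_1 = (w₀Lx³/12-w₀L²x²/6-w₀x⁵/(120L))/EI = (4·16·12³/12-4·16²·12²/6-4·12⁵/(120·16))/200000 = -2481/31250 m
Load 2 — point force P=-4 kN at a=8 m (b=L-a=8):
  y_2 = -Pa²(3x-a)/(6EI)  [x>a] = -(-4)·8²·(3·12-8)/(6·200000) = 56/9375 m
Load 3 — point force P=10 kN at a=32/3 m (b=L-a=16/3):
  y_3 = -Pa²(3x-a)/(6EI)  [x>a] = -10·(32/3)²·(3·12-(32/3))/(6·200000) = -1216/50625 m
Superposition: y = Σ y_i = -246641/2531250 m ≈ -0.097438 m

y(12) = -246641/2531250 m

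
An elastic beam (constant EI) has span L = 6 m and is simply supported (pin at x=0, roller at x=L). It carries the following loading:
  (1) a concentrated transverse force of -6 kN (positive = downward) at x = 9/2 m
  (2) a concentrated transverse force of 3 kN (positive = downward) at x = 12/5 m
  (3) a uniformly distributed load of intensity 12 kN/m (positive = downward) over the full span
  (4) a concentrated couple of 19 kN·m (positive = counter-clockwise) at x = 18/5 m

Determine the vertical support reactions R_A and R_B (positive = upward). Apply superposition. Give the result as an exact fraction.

R_A = 592/15 kN, R_B = 443/15 kN

Load 1 — point force P=-6 kN at a=9/2 m (b=L-a=3/2):
  R_A = Pb/L = (-6)·(3/2)/6 = -3/2 kN
  R_B = Pa/L = (-6)·(9/2)/6 = -9/2 kN
Load 2 — point force P=3 kN at a=12/5 m (b=L-a=18/5):
  R_A = Pb/L = 3·(18/5)/6 = 9/5 kN
  R_B = Pa/L = 3·(12/5)/6 = 6/5 kN
Load 3 — uniform load w=12 kN/m over full span:
  R_A = wL/2 = 12·6/2 = 36 kN
  R_B = wL/2 = 12·6/2 = 36 kN
Load 4 — applied couple M₀=19 kN·m at a=18/5 m (b=L-a=12/5):
  R_A = M₀/L = 19/6 kN
  R_B = -M₀/L = -19/6 kN
Superposition: R_A = 592/15 kN, R_B = 443/15 kN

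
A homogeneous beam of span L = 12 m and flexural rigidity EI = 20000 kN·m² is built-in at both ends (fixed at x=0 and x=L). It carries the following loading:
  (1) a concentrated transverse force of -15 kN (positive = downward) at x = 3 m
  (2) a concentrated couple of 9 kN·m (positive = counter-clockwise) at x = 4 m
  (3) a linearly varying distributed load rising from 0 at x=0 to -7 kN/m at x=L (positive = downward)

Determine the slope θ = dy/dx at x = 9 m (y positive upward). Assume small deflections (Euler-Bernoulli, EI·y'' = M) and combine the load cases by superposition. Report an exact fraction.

Load 1 — point force P=-15 kN at a=3 m (b=L-a=9):
  θ_1 = Pa²(L-x)(2bL-(3b+a)(L-x))/(2L³EI)  [x>a] = (-15)·3²·(12-9)·(2·9·12-(3·9+3)·(12-9))/(2·12³·20000) = -189/256000 rad
Load 2 — applied couple M₀=9 kN·m at a=4 m (b=L-a=8):
  θ_2 = (R_Ax²/2 - M_Ax - M₀(x-a))/EI  [x>a] with R_A=1, M_A=0 = (1·9²/2 - 0·9 - 9·(9-4))/20000 = -9/40000 rad
Load 3 — triangular load w₀=-7 kN/m (0→w₀ over full span):
  θ_3 = -w₀(2x(L-x)(L-2x)(x+2L)+x²(L-x)²)/(120LEI) = -(-7)·(2·9·(12-9)·(12-2·9)·(9+2·12)+9²·(12-9)²)/(120·12·20000) = -7749/3200000 rad
Superposition: θ = Σ θ_i = -21663/6400000 rad ≈ -0.003385 rad

θ(9) = -21663/6400000 rad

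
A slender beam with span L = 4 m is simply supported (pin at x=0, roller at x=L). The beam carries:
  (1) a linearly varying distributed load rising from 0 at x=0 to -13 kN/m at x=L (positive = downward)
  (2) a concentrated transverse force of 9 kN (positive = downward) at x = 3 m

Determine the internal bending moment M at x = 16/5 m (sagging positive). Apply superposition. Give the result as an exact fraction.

Load 1 — triangular load w₀=-13 kN/m (0→w₀ over full span):
  M_1 = w₀Lx/6 - w₀x³/(6L) = (-13)·4·(16/5)/6 - (-13)·(16/5)³/(6·4) = -1248/125 kN·m
Load 2 — point force P=9 kN at a=3 m (b=L-a=1):
  M_2 = Pa(L-x)/L  [x>a] = 9·3·(4-(16/5))/4 = 27/5 kN·m
Superposition: M = Σ M_i = -573/125 kN·m ≈ -4.584000 kN·m

M(16/5) = -573/125 kN·m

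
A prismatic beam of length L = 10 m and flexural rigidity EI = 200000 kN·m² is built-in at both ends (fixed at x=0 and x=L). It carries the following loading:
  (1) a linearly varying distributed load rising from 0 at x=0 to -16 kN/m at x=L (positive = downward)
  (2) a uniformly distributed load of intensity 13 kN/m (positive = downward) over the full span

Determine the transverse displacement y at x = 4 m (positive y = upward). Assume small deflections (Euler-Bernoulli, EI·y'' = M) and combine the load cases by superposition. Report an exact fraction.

Load 1 — triangular load w₀=-16 kN/m (0→w₀ over full span):
  y_1 = -w₀x²(L-x)²(x+2L)/(120LEI) = -(-16)·4²·(10-4)²·(4+2·10)/(120·10·200000) = 72/78125 m
Load 2 — uniform load w=13 kN/m over full span:
  y_2 = -wx²(L-x)²/(24EI) = -13·4²·(10-4)²/(24·200000) = -39/25000 m
Superposition: y = Σ y_i = -399/625000 m ≈ -0.000638 m

y(4) = -399/625000 m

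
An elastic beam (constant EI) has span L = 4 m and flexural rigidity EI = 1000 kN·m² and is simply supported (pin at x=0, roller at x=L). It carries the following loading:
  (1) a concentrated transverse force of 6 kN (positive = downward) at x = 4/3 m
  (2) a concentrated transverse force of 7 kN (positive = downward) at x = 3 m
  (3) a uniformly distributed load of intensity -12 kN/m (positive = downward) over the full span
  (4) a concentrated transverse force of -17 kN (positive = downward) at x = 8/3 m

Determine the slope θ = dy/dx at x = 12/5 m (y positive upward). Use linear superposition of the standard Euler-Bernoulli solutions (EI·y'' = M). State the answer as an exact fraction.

θ(12/5) = -770647/81000000 rad

Load 1 — point force P=6 kN at a=4/3 m (b=L-a=8/3):
  θ_1 = -Pa(2L²-6Lx+3x²+a²)/(6LEI)  [x>a] = -6·(4/3)·(2·4²-6·4·(12/5)+3·(12/5)²+(4/3)²)/(6·4·1000) = 184/84375 rad
Load 2 — point force P=7 kN at a=3 m (b=L-a=1):
  θ_2 = -Pb(L²-b²-3x²)/(6LEI)  [x≤a] = -7·1·(4²-1²-3·(12/5)²)/(6·4·1000) = 133/200000 rad
Load 3 — uniform load w=-12 kN/m over full span:
  θ_3 = -w(L³-6Lx²+4x³)/(24EI) = -(-12)·(4³-6·4·(12/5)²+4·(12/5)³)/(24·1000) = -148/15625 rad
Load 4 — point force P=-17 kN at a=8/3 m (b=L-a=4/3):
  θ_4 = -Pb(L²-b²-3x²)/(6LEI)  [x≤a] = -(-17)·(4/3)·(4²-(4/3)²-3·(12/5)²)/(6·4·1000) = -731/253125 rad
Superposition: θ = Σ θ_i = -770647/81000000 rad ≈ -0.009514 rad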